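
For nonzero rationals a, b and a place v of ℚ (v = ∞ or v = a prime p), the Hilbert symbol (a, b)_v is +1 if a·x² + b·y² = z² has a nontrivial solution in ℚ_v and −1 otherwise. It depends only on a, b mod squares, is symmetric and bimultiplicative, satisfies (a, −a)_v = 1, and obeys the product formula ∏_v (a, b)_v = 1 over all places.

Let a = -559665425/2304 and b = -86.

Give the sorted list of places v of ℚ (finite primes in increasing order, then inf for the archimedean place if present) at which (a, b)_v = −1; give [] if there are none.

[11, 43, 53, inf]

(a, b) ≡ (-22386617, -86) mod (ℚ^×)²; places V = {2, 3, 5, 11, 19, 43, 47, 53, ∞}.
(a,b)_43: α=1, u≡25; β=1, v≡41 (mod 43); (25|43)=+1, (41|43)=+1; sign (−1)^1·+1^1·+1^1 = -1.
(a,b)_47: α=1, u≡4; β=0, v≡8 (mod 47); (4|47)=+1, (8|47)=+1; sign (−1)^0·+1^0·+1^1 = +1.
(a,b)_53: α=1, u≡21; β=0, v≡20 (mod 53); (21|53)=-1, (20|53)=-1; sign (−1)^0·-1^0·-1^1 = -1.
(a,b)_∞: sgn(-22386617)=−, sgn(-86)=−, so -1.
(a,b)_2: α=-8, β=1; u≡7, v≡5 (mod 8); ε(u)ε(v)=1·0, αω(v)=-8·1, βω(u)=1·0; sum ≡ 0  ⇒  +1.
(a,b)_19: α=1, u≡1; β=0, v≡9 (mod 19); (1|19)=+1, (9|19)=+1; sign (−1)^0·+1^0·+1^1 = +1.
(a,b)_11: α=1, u≡2; β=0, v≡2 (mod 11); (2|11)=-1, (2|11)=-1; sign (−1)^0·-1^0·-1^1 = -1.
(a,b)_3: α=-2, u≡1; β=0, v≡1 (mod 3); (1|3)=+1, (1|3)=+1; sign (−1)^0·+1^0·+1^-2 = +1.
(a,b)_5: α=2, u≡2; β=0, v≡4 (mod 5); (2|5)=-1, (4|5)=+1; sign (−1)^0·-1^0·+1^2 = +1.
(-22386617, -86 / ℚ) ramifies at {11, 43, 53, ∞}: a division algebra.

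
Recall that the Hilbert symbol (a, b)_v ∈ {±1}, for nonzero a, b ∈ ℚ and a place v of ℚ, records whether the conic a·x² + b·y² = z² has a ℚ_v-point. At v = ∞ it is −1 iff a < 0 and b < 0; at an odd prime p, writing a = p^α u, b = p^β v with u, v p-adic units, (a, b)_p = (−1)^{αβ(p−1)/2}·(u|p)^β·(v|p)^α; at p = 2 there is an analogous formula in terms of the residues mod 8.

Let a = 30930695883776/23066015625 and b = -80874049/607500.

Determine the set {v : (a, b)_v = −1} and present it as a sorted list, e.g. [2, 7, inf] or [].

[3, 23]

(a, b) ≡ (299, -3) mod (ℚ^×)²; places V = {2, 3, 5, 13, 17, 19, 23, ∞}.
(a,b)_3: α=-10, u≡2; β=-5, v≡2 (mod 3); (2|3)=-1, (2|3)=-1; sign (−1)^0·-1^-5·-1^-10 = -1.
(a,b)_∞: sgn(299)=+, sgn(-3)=−, so +1.
(a,b)_17: α=0, u≡5; β=2, v≡6 (mod 17); (5|17)=-1, (6|17)=-1; sign (−1)^0·-1^2·-1^0 = +1.
(a,b)_5: α=-8, u≡4; β=-4, v≡3 (mod 5); (4|5)=+1, (3|5)=-1; sign (−1)^0·+1^-4·-1^-8 = +1.
(a,b)_23: α=5, u≡8; β=4, v≡10 (mod 23); (8|23)=+1, (10|23)=-1; sign (−1)^0·+1^4·-1^5 = -1.
(a,b)_19: α=2, u≡2; β=0, v≡6 (mod 19); (2|19)=-1, (6|19)=+1; sign (−1)^0·-1^0·+1^2 = +1.
(a,b)_13: α=1, u≡12; β=0, v≡3 (mod 13); (12|13)=+1, (3|13)=+1; sign (−1)^0·+1^0·+1^1 = +1.
(a,b)_2: α=10, β=-2; u≡3, v≡5 (mod 8); ε(u)ε(v)=1·0, αω(v)=10·1, βω(u)=-2·1; sum ≡ 0  ⇒  +1.
|Ram(299, -3)| = 2, even; anisotropic at {3, 23}.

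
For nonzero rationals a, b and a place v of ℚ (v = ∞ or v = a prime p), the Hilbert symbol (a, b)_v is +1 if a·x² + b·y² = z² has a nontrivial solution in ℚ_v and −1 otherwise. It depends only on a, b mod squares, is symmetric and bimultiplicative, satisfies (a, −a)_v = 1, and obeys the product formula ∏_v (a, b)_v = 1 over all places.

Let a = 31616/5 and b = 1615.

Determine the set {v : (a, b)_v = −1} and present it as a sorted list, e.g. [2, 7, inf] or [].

[2, 5, 17, 19]

(a, b) ≡ (2470, 1615) mod (ℚ^×)²; places V = {2, 5, 13, 17, 19, ∞}.
(a,b)_17: α=0, u≡6; β=1, v≡10 (mod 17); (6|17)=-1, (10|17)=-1; sign (−1)^0·-1^1·-1^0 = -1.
(a,b)_19: α=1, u≡6; β=1, v≡9 (mod 19); (6|19)=+1, (9|19)=+1; sign (−1)^1·+1^1·+1^1 = -1.
(a,b)_2: α=7, β=0; u≡3, v≡7 (mod 8); ε(u)ε(v)=1·1, αω(v)=7·0, βω(u)=0·1; sum ≡ 1  ⇒  -1.
(a,b)_5: α=-1, u≡1; β=1, v≡3 (mod 5); (1|5)=+1, (3|5)=-1; sign (−1)^0·+1^1·-1^-1 = -1.
(a,b)_∞: sgn(2470)=+, sgn(1615)=+, so +1.
(a,b)_13: α=1, u≡8; β=0, v≡3 (mod 13); (8|13)=-1, (3|13)=+1; sign (−1)^0·-1^0·+1^1 = +1.
Ram(2470, 1615) = {2, 5, 17, 19}; no ℚ_2-point on the conic.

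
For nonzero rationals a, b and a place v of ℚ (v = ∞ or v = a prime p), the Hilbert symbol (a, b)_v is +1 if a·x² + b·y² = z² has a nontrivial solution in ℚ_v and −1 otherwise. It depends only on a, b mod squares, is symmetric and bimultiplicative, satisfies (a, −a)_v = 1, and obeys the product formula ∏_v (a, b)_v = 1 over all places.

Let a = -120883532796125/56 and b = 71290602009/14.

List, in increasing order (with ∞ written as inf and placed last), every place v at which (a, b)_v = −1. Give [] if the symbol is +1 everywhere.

Mod squares: a ≡ -692230, b ≡ 14. Check v ∈ {∞, 2, 3, 5, 7, 11, 29, 31}.
v=∞: -692230 < 0 and 14 > 0  ⇒  (a,b)_∞ = +1.
v=5: a=5^3·(≡1), b=5^0·(≡1) mod 5; (1|5)=+1, (1|5)=+1; (−1)^{3·0·2}·(+1)^0·(+1)^3 = +1.
v=3: a=3^0·(≡2), b=3^6·(≡2) mod 3; (2|3)=-1, (2|3)=-1; (−1)^{0·6·1}·(-1)^6·(-1)^0 = +1.
v=29: a=29^3·(≡8), b=29^2·(≡14) mod 29; (8|29)=-1, (14|29)=-1; (−1)^{3·2·14}·(-1)^2·(-1)^3 = -1.
v=31: a=31^3·(≡13), b=31^2·(≡4) mod 31; (13|31)=-1, (4|31)=+1; (−1)^{3·2·15}·(-1)^2·(+1)^3 = +1.
v=7: a=7^-1·(≡6), b=7^-1·(≡2) mod 7; (6|7)=-1, (2|7)=+1; (−1)^{-1·-1·3}·(-1)^-1·(+1)^-1 = +1.
v=2: v_2(a)=-3, v_2(b)=-1; units ≡ 5, 7 (mod 8); ε·ε+αω+βω = 0·1+-3·0+-1·1 ≡ 1  ⇒  (a,b)_2 = -1.
v=11: a=11^3·(≡9), b=11^2·(≡9) mod 11; (9|11)=+1, (9|11)=+1; (−1)^{3·2·5}·(+1)^2·(+1)^3 = +1.
|Ram(-692230, 14)| = 2, even; anisotropic at {2, 29}.

[2, 29]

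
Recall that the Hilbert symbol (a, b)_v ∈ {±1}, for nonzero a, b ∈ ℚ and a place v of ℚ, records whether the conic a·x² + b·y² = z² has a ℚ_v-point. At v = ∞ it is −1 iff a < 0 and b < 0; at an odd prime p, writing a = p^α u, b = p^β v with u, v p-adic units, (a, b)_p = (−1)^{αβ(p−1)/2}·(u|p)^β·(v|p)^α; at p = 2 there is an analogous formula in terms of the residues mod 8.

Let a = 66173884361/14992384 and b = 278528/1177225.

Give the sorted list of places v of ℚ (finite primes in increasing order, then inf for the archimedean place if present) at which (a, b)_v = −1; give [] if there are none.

[17, 31]

(a, b) ≡ (130169, 17) mod (ℚ^×)²; places V = {2, 5, 7, 11, 13, 17, 19, 23, 31, ∞}.
(a,b)_23: α=2, u≡12; β=0, v≡20 (mod 23); (12|23)=+1, (20|23)=-1; sign (−1)^0·+1^0·-1^2 = +1.
(a,b)_7: α=0, u≡4; β=-2, v≡5 (mod 7); (4|7)=+1, (5|7)=-1; sign (−1)^0·+1^-2·-1^0 = +1.
(a,b)_13: α=1, u≡3; β=0, v≡12 (mod 13); (3|13)=+1, (12|13)=+1; sign (−1)^0·+1^0·+1^1 = +1.
(a,b)_31: α=3, u≡10; β=-2, v≡17 (mod 31); (10|31)=+1, (17|31)=-1; sign (−1)^0·+1^-2·-1^3 = -1.
(a,b)_2: α=-10, β=14; u≡1, v≡1 (mod 8); ε(u)ε(v)=0·0, αω(v)=-10·0, βω(u)=14·0; sum ≡ 0  ⇒  +1.
(a,b)_17: α=1, u≡10; β=1, v≡9 (mod 17); (10|17)=-1, (9|17)=+1; sign (−1)^0·-1^1·+1^1 = -1.
(a,b)_11: α=-4, u≡2; β=0, v≡6 (mod 11); (2|11)=-1, (6|11)=-1; sign (−1)^0·-1^0·-1^-4 = +1.
(a,b)_∞: sgn(130169)=+, sgn(17)=+, so +1.
(a,b)_5: α=0, u≡4; β=-2, v≡2 (mod 5); (4|5)=+1, (2|5)=-1; sign (−1)^0·+1^-2·-1^0 = +1.
(a,b)_19: α=1, u≡7; β=0, v≡16 (mod 19); (7|19)=+1, (16|19)=+1; sign (−1)^0·+1^0·+1^1 = +1.
|Ram(130169, 17)| = 2, even; anisotropic at {17, 31}.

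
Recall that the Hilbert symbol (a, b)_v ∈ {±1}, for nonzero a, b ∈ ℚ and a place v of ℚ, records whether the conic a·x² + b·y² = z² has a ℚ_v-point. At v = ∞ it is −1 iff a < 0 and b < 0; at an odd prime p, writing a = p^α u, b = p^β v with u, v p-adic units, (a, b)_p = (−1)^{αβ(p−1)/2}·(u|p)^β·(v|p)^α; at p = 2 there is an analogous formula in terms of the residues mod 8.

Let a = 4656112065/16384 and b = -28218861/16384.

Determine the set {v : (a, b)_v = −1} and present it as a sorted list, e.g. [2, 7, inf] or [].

[11, 17]

Mod squares: a ≡ 5865, b ≡ -4301. Check v ∈ {∞, 2, 3, 5, 11, 17, 23}.
v=17: a=17^1·(≡11), b=17^1·(≡9) mod 17; (11|17)=-1, (9|17)=+1; (−1)^{1·1·8}·(-1)^1·(+1)^1 = -1.
v=3: a=3^9·(≡2), b=3^8·(≡1) mod 3; (2|3)=-1, (1|3)=+1; (−1)^{9·8·1}·(-1)^8·(+1)^9 = +1.
v=11: a=11^2·(≡2), b=11^1·(≡5) mod 11; (2|11)=-1, (5|11)=+1; (−1)^{2·1·5}·(-1)^1·(+1)^2 = -1.
v=2: v_2(a)=-14, v_2(b)=-14; units ≡ 1, 3 (mod 8); ε·ε+αω+βω = 0·1+-14·1+-14·0 ≡ 0  ⇒  (a,b)_2 = +1.
v=∞: 5865 > 0 and -4301 < 0  ⇒  (a,b)_∞ = +1.
v=5: a=5^1·(≡2), b=5^0·(≡1) mod 5; (2|5)=-1, (1|5)=+1; (−1)^{1·0·2}·(-1)^0·(+1)^1 = +1.
v=23: a=23^1·(≡9), b=23^1·(≡15) mod 23; (9|23)=+1, (15|23)=-1; (−1)^{1·1·11}·(+1)^1·(-1)^1 = +1.
Ram(5865, -4301) = {11, 17}; no ℚ_11-point on the conic.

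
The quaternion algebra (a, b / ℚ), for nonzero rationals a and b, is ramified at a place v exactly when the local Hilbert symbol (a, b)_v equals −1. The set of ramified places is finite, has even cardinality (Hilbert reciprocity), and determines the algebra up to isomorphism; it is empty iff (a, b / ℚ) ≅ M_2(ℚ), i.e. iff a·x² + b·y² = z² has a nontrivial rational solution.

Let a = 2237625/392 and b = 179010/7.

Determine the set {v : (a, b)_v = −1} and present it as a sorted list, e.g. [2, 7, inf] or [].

[5, 7, 13, 17]

(a, b) ≡ (2210, 15470) mod (ℚ^×)²; places V = {2, 3, 5, 7, 13, 17, ∞}.
(a,b)_∞: sgn(2210)=+, sgn(15470)=+, so +1.
(a,b)_3: α=4, u≡2; β=4, v≡2 (mod 3); (2|3)=-1, (2|3)=-1; sign (−1)^0·-1^4·-1^4 = +1.
(a,b)_13: α=1, u≡9; β=1, v≡6 (mod 13); (9|13)=+1, (6|13)=-1; sign (−1)^0·+1^1·-1^1 = -1.
(a,b)_7: α=-2, u≡5; β=-1, v≡6 (mod 7); (5|7)=-1, (6|7)=-1; sign (−1)^0·-1^-1·-1^-2 = -1.
(a,b)_5: α=3, u≡3; β=1, v≡1 (mod 5); (3|5)=-1, (1|5)=+1; sign (−1)^0·-1^1·+1^3 = -1.
(a,b)_17: α=1, u≡11; β=1, v≡1 (mod 17); (11|17)=-1, (1|17)=+1; sign (−1)^0·-1^1·+1^1 = -1.
(a,b)_2: α=-3, β=1; u≡1, v≡7 (mod 8); ε(u)ε(v)=0·1, αω(v)=-3·0, βω(u)=1·0; sum ≡ 0  ⇒  +1.
Ram(2210, 15470) = {5, 7, 13, 17}; no ℚ_5-point on the conic.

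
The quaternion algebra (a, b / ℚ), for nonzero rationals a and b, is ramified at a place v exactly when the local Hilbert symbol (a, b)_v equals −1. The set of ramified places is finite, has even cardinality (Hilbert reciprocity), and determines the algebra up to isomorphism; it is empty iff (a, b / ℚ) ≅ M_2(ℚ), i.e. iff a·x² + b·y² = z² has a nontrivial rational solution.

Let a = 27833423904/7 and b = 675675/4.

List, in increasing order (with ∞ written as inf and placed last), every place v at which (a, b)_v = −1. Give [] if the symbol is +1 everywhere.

Mod squares: a ≡ 8005998, b ≡ 3003. Check v ∈ {∞, 2, 3, 5, 7, 11, 13, 31, 43}.
v=13: a=13^3·(≡1), b=13^1·(≡10) mod 13; (1|13)=+1, (10|13)=+1; (−1)^{3·1·6}·(+1)^1·(+1)^3 = +1.
v=5: a=5^0·(≡2), b=5^2·(≡3) mod 5; (2|5)=-1, (3|5)=-1; (−1)^{0·2·2}·(-1)^2·(-1)^0 = +1.
v=11: a=11^1·(≡9), b=11^1·(≡3) mod 11; (9|11)=+1, (3|11)=+1; (−1)^{1·1·5}·(+1)^1·(+1)^1 = -1.
v=∞: 8005998 > 0 and 3003 > 0  ⇒  (a,b)_∞ = +1.
v=2: v_2(a)=5, v_2(b)=-2; units ≡ 7, 3 (mod 8); ε·ε+αω+βω = 1·1+5·1+-2·0 ≡ 0  ⇒  (a,b)_2 = +1.
v=3: a=3^3·(≡1), b=3^3·(≡2) mod 3; (1|3)=+1, (2|3)=-1; (−1)^{3·3·1}·(+1)^3·(-1)^3 = +1.
v=43: a=43^1·(≡30), b=43^0·(≡4) mod 43; (30|43)=-1, (4|43)=+1; (−1)^{1·0·21}·(-1)^0·(+1)^1 = +1.
v=31: a=31^1·(≡5), b=31^0·(≡23) mod 31; (5|31)=+1, (23|31)=-1; (−1)^{1·0·15}·(+1)^0·(-1)^1 = -1.
v=7: a=7^-1·(≡6), b=7^1·(≡4) mod 7; (6|7)=-1, (4|7)=+1; (−1)^{-1·1·3}·(-1)^1·(+1)^-1 = +1.
(8005998, 3003 / ℚ) ramifies at {11, 31}: a division algebra.

[11, 31]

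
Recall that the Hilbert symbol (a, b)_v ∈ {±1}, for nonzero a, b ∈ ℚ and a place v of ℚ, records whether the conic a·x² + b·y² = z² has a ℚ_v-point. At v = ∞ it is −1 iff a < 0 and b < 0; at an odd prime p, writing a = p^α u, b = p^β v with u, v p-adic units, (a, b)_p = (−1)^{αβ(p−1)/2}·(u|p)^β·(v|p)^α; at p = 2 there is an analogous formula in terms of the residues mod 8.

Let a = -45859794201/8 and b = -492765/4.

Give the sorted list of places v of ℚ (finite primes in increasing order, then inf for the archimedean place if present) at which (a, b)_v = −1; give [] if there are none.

[5, 7, 13, inf]

(a, b) ≡ (-2, -1365) mod (ℚ^×)²; places V = {2, 3, 5, 7, 13, 17, 19, ∞}.
(a,b)_17: α=4, u≡13; β=0, v≡12 (mod 17); (13|17)=+1, (12|17)=-1; sign (−1)^0·+1^0·-1^4 = +1.
(a,b)_7: α=0, u≡3; β=1, v≡1 (mod 7); (3|7)=-1, (1|7)=+1; sign (−1)^0·-1^1·+1^0 = -1.
(a,b)_13: α=2, u≡6; β=1, v≡4 (mod 13); (6|13)=-1, (4|13)=+1; sign (−1)^0·-1^1·+1^2 = -1.
(a,b)_19: α=2, u≡17; β=2, v≡15 (mod 19); (17|19)=+1, (15|19)=-1; sign (−1)^0·+1^2·-1^2 = +1.
(a,b)_∞: sgn(-2)=−, sgn(-1365)=−, so -1.
(a,b)_3: α=2, u≡1; β=1, v≡1 (mod 3); (1|3)=+1, (1|3)=+1; sign (−1)^0·+1^1·+1^2 = +1.
(a,b)_2: α=-3, β=-2; u≡7, v≡3 (mod 8); ε(u)ε(v)=1·1, αω(v)=-3·1, βω(u)=-2·0; sum ≡ 0  ⇒  +1.
(a,b)_5: α=0, u≡3; β=1, v≡3 (mod 5); (3|5)=-1, (3|5)=-1; sign (−1)^0·-1^1·-1^0 = -1.
(-2, -1365 / ℚ) ramifies at {5, 7, 13, ∞}: a division algebra.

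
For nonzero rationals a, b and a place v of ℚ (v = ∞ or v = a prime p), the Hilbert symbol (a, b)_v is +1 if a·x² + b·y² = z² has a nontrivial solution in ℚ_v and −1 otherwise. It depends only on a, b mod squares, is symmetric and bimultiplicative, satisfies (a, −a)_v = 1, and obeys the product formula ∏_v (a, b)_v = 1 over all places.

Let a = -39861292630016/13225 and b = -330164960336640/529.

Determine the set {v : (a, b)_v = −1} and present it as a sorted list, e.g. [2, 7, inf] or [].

Mod squares: a ≡ -11, b ≡ -715. Check v ∈ {∞, 2, 3, 5, 11, 13, 23}.
v=2: v_2(a)=20, v_2(b)=8; units ≡ 5, 5 (mod 8); ε·ε+αω+βω = 0·0+20·1+8·1 ≡ 0  ⇒  (a,b)_2 = +1.
v=23: a=23^-2·(≡1), b=23^-2·(≡21) mod 23; (1|23)=+1, (21|23)=-1; (−1)^{-2·-2·11}·(+1)^-2·(-1)^-2 = +1.
v=3: a=3^0·(≡1), b=3^6·(≡2) mod 3; (1|3)=+1, (2|3)=-1; (−1)^{0·6·1}·(+1)^6·(-1)^0 = +1.
v=5: a=5^-2·(≡1), b=5^1·(≡3) mod 5; (1|5)=+1, (3|5)=-1; (−1)^{-2·1·2}·(+1)^1·(-1)^-2 = +1.
v=11: a=11^3·(≡2), b=11^5·(≡3) mod 11; (2|11)=-1, (3|11)=+1; (−1)^{3·5·5}·(-1)^5·(+1)^3 = +1.
v=13: a=13^4·(≡5), b=13^3·(≡4) mod 13; (5|13)=-1, (4|13)=+1; (−1)^{4·3·6}·(-1)^3·(+1)^4 = -1.
v=∞: -11 < 0 and -715 < 0  ⇒  (a,b)_∞ = -1.
Ram(-11, -715) = {13, ∞}; no ℚ_13-point on the conic.

[13, inf]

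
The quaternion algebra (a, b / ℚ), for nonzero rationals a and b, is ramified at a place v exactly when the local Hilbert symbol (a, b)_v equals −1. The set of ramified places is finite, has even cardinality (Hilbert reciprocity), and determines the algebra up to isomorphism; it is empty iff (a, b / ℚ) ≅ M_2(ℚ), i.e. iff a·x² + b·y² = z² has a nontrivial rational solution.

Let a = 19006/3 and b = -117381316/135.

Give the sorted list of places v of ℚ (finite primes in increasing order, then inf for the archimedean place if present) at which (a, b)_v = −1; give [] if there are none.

[3, 5, 13, 17]

Mod squares: a ≡ 57018, b ≡ -7215. Check v ∈ {∞, 2, 3, 5, 13, 17, 19, 37, 43}.
v=3: a=3^-1·(≡1), b=3^-3·(≡1) mod 3; (1|3)=+1, (1|3)=+1; (−1)^{-1·-3·1}·(+1)^-3·(+1)^-1 = -1.
v=13: a=13^1·(≡2), b=13^3·(≡3) mod 13; (2|13)=-1, (3|13)=+1; (−1)^{1·3·6}·(-1)^3·(+1)^1 = -1.
v=43: a=43^1·(≡4), b=43^0·(≡14) mod 43; (4|43)=+1, (14|43)=+1; (−1)^{1·0·21}·(+1)^0·(+1)^1 = +1.
v=17: a=17^1·(≡10), b=17^0·(≡5) mod 17; (10|17)=-1, (5|17)=-1; (−1)^{1·0·8}·(-1)^0·(-1)^1 = -1.
v=2: v_2(a)=1, v_2(b)=2; units ≡ 5, 1 (mod 8); ε·ε+αω+βω = 0·0+1·0+2·1 ≡ 0  ⇒  (a,b)_2 = +1.
v=37: a=37^0·(≡33), b=37^1·(≡21) mod 37; (33|37)=+1, (21|37)=+1; (−1)^{0·1·18}·(+1)^1·(+1)^0 = +1.
v=∞: 57018 > 0 and -7215 < 0  ⇒  (a,b)_∞ = +1.
v=5: a=5^0·(≡2), b=5^-1·(≡2) mod 5; (2|5)=-1, (2|5)=-1; (−1)^{0·-1·2}·(-1)^-1·(-1)^0 = -1.
v=19: a=19^0·(≡2), b=19^2·(≡5) mod 19; (2|19)=-1, (5|19)=+1; (−1)^{0·2·9}·(-1)^2·(+1)^0 = +1.
(57018, -7215 / ℚ) ramifies at {3, 5, 13, 17}: a division algebra.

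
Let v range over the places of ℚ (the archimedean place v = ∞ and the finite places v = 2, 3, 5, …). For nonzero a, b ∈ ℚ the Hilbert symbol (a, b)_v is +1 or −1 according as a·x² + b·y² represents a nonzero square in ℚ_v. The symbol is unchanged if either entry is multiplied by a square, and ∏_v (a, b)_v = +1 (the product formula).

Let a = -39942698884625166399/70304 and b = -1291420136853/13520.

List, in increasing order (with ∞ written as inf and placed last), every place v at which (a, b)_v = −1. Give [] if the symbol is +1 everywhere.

[3, 11, 29, inf]

(a, b) ≡ (-6006, -8265) mod (ℚ^×)²; places V = {2, 3, 5, 7, 11, 13, 19, 29, ∞}.
(a,b)_∞: sgn(-6006)=−, sgn(-8265)=−, so -1.
(a,b)_29: α=2, u≡3; β=1, v≡9 (mod 29); (3|29)=-1, (9|29)=+1; sign (−1)^0·-1^1·+1^2 = -1.
(a,b)_13: α=-3, u≡6; β=-2, v≡12 (mod 13); (6|13)=-1, (12|13)=+1; sign (−1)^0·-1^-2·+1^-3 = +1.
(a,b)_19: α=2, u≡9; β=1, v≡15 (mod 19); (9|19)=+1, (15|19)=-1; sign (−1)^0·+1^1·-1^2 = +1.
(a,b)_7: α=3, u≡3; β=2, v≡4 (mod 7); (3|7)=-1, (4|7)=+1; sign (−1)^0·-1^2·+1^3 = +1.
(a,b)_5: α=0, u≡4; β=-1, v≡3 (mod 5); (4|5)=+1, (3|5)=-1; sign (−1)^0·+1^-1·-1^0 = +1.
(a,b)_11: α=7, u≡1; β=6, v≡8 (mod 11); (1|11)=+1, (8|11)=-1; sign (−1)^0·+1^6·-1^7 = -1.
(a,b)_3: α=9, u≡2; β=3, v≡2 (mod 3); (2|3)=-1, (2|3)=-1; sign (−1)^1·-1^3·-1^9 = -1.
(a,b)_2: α=-5, β=-4; u≡5, v≡7 (mod 8); ε(u)ε(v)=0·1, αω(v)=-5·0, βω(u)=-4·1; sum ≡ 0  ⇒  +1.
(-6006, -8265 / ℚ) ramifies at {3, 11, 29, ∞}: a division algebra.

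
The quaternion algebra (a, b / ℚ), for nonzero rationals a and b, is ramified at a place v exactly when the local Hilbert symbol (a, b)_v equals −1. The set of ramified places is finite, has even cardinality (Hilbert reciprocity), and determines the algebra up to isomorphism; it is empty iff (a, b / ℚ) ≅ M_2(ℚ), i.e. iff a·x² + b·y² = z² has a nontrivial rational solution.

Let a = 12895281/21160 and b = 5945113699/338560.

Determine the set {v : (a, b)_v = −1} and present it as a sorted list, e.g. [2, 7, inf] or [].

[2, 19]

Mod squares: a ≡ 10, b ≡ 190. Check v ∈ {∞, 2, 3, 5, 7, 19, 23}.
v=19: a=19^2·(≡3), b=19^5·(≡12) mod 19; (3|19)=-1, (12|19)=-1; (−1)^{2·5·9}·(-1)^5·(-1)^2 = -1.
v=5: a=5^-1·(≡3), b=5^-1·(≡2) mod 5; (3|5)=-1, (2|5)=-1; (−1)^{-1·-1·2}·(-1)^-1·(-1)^-1 = +1.
v=∞: 10 > 0 and 190 > 0  ⇒  (a,b)_∞ = +1.
v=2: v_2(a)=-3, v_2(b)=-7; units ≡ 5, 7 (mod 8); ε·ε+αω+βω = 0·1+-3·0+-7·1 ≡ 1  ⇒  (a,b)_2 = -1.
v=7: a=7^2·(≡3), b=7^4·(≡2) mod 7; (3|7)=-1, (2|7)=+1; (−1)^{2·4·3}·(-1)^4·(+1)^2 = +1.
v=23: a=23^-2·(≡10), b=23^-2·(≡4) mod 23; (10|23)=-1, (4|23)=+1; (−1)^{-2·-2·11}·(-1)^-2·(+1)^-2 = +1.
v=3: a=3^6·(≡1), b=3^0·(≡1) mod 3; (1|3)=+1, (1|3)=+1; (−1)^{6·0·1}·(+1)^0·(+1)^6 = +1.
|Ram(10, 190)| = 2, even; anisotropic at {2, 19}.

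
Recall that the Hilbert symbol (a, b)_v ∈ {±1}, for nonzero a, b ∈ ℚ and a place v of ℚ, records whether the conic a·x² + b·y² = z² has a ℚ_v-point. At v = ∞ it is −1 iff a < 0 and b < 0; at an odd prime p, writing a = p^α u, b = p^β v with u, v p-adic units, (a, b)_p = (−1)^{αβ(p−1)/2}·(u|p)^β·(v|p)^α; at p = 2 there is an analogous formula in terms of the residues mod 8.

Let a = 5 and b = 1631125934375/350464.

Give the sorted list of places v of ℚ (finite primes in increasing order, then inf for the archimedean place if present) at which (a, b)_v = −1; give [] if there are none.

Mod squares: a ≡ 5, b ≡ 184295. Check v ∈ {∞, 2, 5, 7, 17, 29, 31, 37, 41}.
v=7: a=7^0·(≡5), b=7^2·(≡5) mod 7; (5|7)=-1, (5|7)=-1; (−1)^{0·2·3}·(-1)^2·(-1)^0 = +1.
v=31: a=31^0·(≡5), b=31^1·(≡13) mod 31; (5|31)=+1, (13|31)=-1; (−1)^{0·1·15}·(+1)^1·(-1)^0 = +1.
v=41: a=41^0·(≡5), b=41^1·(≡26) mod 41; (5|41)=+1, (26|41)=-1; (−1)^{0·1·20}·(+1)^1·(-1)^0 = +1.
v=∞: 5 > 0 and 184295 > 0  ⇒  (a,b)_∞ = +1.
v=29: a=29^0·(≡5), b=29^1·(≡4) mod 29; (5|29)=+1, (4|29)=+1; (−1)^{0·1·14}·(+1)^1·(+1)^0 = +1.
v=2: v_2(a)=0, v_2(b)=-8; units ≡ 5, 7 (mod 8); ε·ε+αω+βω = 0·1+0·0+-8·1 ≡ 0  ⇒  (a,b)_2 = +1.
v=5: a=5^1·(≡1), b=5^5·(≡1) mod 5; (1|5)=+1, (1|5)=+1; (−1)^{1·5·2}·(+1)^5·(+1)^1 = +1.
v=17: a=17^0·(≡5), b=17^2·(≡2) mod 17; (5|17)=-1, (2|17)=+1; (−1)^{0·2·8}·(-1)^2·(+1)^0 = +1.
v=37: a=37^0·(≡5), b=37^-2·(≡2) mod 37; (5|37)=-1, (2|37)=-1; (−1)^{0·-2·18}·(-1)^-2·(-1)^0 = +1.
Every local symbol is +1, so the conic 5·x² + 184295·y² = z² has ℚ_v-points for all v and hence a ℚ-point; (a, b / ℚ) ≅ M_2(ℚ).

[]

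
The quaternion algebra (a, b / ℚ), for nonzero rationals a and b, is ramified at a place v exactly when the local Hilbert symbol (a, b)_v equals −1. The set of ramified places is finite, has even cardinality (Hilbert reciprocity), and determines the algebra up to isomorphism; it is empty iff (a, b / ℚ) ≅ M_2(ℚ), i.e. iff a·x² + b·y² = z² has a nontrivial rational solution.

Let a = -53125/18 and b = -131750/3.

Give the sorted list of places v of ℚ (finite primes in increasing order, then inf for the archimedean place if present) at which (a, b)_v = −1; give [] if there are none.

(a, b) ≡ (-170, -15810) mod (ℚ^×)²; places V = {2, 3, 5, 17, 31, ∞}.
(a,b)_5: α=5, u≡1; β=3, v≡2 (mod 5); (1|5)=+1, (2|5)=-1; sign (−1)^0·+1^3·-1^5 = -1.
(a,b)_∞: sgn(-170)=−, sgn(-15810)=−, so -1.
(a,b)_31: α=0, u≡16; β=1, v≡30 (mod 31); (16|31)=+1, (30|31)=-1; sign (−1)^0·+1^1·-1^0 = +1.
(a,b)_2: α=-1, β=1; u≡3, v≡7 (mod 8); ε(u)ε(v)=1·1, αω(v)=-1·0, βω(u)=1·1; sum ≡ 0  ⇒  +1.
(a,b)_3: α=-2, u≡1; β=-1, v≡1 (mod 3); (1|3)=+1, (1|3)=+1; sign (−1)^0·+1^-1·+1^-2 = +1.
(a,b)_17: α=1, u≡3; β=1, v≡12 (mod 17); (3|17)=-1, (12|17)=-1; sign (−1)^0·-1^1·-1^1 = +1.
|Ram(-170, -15810)| = 2, even; anisotropic at {5, ∞}.

[5, inf]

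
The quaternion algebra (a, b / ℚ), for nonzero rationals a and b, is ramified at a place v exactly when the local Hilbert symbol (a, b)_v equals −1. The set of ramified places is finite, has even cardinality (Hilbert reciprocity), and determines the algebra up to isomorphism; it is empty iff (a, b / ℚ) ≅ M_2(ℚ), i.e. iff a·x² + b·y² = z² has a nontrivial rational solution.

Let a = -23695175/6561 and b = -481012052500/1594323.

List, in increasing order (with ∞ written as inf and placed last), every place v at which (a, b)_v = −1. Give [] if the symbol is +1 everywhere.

Mod squares: a ≡ -23, b ≡ -14007. Check v ∈ {∞, 2, 3, 5, 7, 23, 29}.
v=7: a=7^2·(≡3), b=7^3·(≡4) mod 7; (3|7)=-1, (4|7)=+1; (−1)^{2·3·3}·(-1)^3·(+1)^2 = -1.
v=29: a=29^2·(≡6), b=29^3·(≡18) mod 29; (6|29)=+1, (18|29)=-1; (−1)^{2·3·14}·(+1)^3·(-1)^2 = +1.
v=3: a=3^-8·(≡1), b=3^-13·(≡2) mod 3; (1|3)=+1, (2|3)=-1; (−1)^{-8·-13·1}·(+1)^-13·(-1)^-8 = +1.
v=5: a=5^2·(≡3), b=5^4·(≡2) mod 5; (3|5)=-1, (2|5)=-1; (−1)^{2·4·2}·(-1)^4·(-1)^2 = +1.
v=23: a=23^1·(≡10), b=23^1·(≡9) mod 23; (10|23)=-1, (9|23)=+1; (−1)^{1·1·11}·(-1)^1·(+1)^1 = +1.
v=2: v_2(a)=0, v_2(b)=2; units ≡ 1, 1 (mod 8); ε·ε+αω+βω = 0·0+0·0+2·0 ≡ 0  ⇒  (a,b)_2 = +1.
v=∞: -23 < 0 and -14007 < 0  ⇒  (a,b)_∞ = -1.
|Ram(-23, -14007)| = 2, even; anisotropic at {7, ∞}.

[7, inf]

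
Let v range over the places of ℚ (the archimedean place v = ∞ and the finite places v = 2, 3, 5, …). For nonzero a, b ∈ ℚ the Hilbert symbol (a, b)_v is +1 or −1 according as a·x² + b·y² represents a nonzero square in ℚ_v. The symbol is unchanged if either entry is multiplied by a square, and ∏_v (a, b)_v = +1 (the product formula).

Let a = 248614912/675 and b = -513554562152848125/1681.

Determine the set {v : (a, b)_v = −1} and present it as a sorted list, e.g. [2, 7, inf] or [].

[2, 3]

Mod squares: a ≡ 182091, b ≡ -7917. Check v ∈ {∞, 2, 3, 5, 7, 13, 23, 29, 41}.
v=29: a=29^1·(≡8), b=29^3·(≡14) mod 29; (8|29)=-1, (14|29)=-1; (−1)^{1·3·14}·(-1)^3·(-1)^1 = +1.
v=13: a=13^1·(≡11), b=13^1·(≡6) mod 13; (11|13)=-1, (6|13)=-1; (−1)^{1·1·6}·(-1)^1·(-1)^1 = +1.
v=7: a=7^1·(≡4), b=7^3·(≡3) mod 7; (4|7)=+1, (3|7)=-1; (−1)^{1·3·3}·(+1)^3·(-1)^1 = +1.
v=23: a=23^1·(≡10), b=23^4·(≡9) mod 23; (10|23)=-1, (9|23)=+1; (−1)^{1·4·11}·(-1)^4·(+1)^1 = +1.
v=5: a=5^-2·(≡1), b=5^4·(≡3) mod 5; (1|5)=+1, (3|5)=-1; (−1)^{-2·4·2}·(+1)^4·(-1)^-2 = +1.
v=41: a=41^0·(≡18), b=41^-2·(≡2) mod 41; (18|41)=+1, (2|41)=+1; (−1)^{0·-2·20}·(+1)^-2·(+1)^0 = +1.
v=3: a=3^-3·(≡1), b=3^3·(≡1) mod 3; (1|3)=+1, (1|3)=+1; (−1)^{-3·3·1}·(+1)^3·(+1)^-3 = -1.
v=∞: 182091 > 0 and -7917 < 0  ⇒  (a,b)_∞ = +1.
v=2: v_2(a)=12, v_2(b)=0; units ≡ 3, 3 (mod 8); ε·ε+αω+βω = 1·1+12·1+0·1 ≡ 1  ⇒  (a,b)_2 = -1.
Ram(182091, -7917) = {2, 3}; no ℚ_2-point on the conic.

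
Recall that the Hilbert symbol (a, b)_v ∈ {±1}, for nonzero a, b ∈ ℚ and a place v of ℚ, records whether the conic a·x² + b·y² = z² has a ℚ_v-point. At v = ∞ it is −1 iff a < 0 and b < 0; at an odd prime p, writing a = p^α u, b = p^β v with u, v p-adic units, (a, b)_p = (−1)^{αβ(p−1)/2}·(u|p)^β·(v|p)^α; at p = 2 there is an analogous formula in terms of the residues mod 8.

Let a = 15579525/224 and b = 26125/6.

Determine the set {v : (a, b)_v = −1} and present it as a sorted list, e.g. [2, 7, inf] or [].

[3, 7]

Mod squares: a ≡ 10374, b ≡ 6270. Check v ∈ {∞, 2, 3, 5, 7, 11, 13, 19, 29}.
v=2: v_2(a)=-5, v_2(b)=-1; units ≡ 3, 7 (mod 8); ε·ε+αω+βω = 1·1+-5·0+-1·1 ≡ 0  ⇒  (a,b)_2 = +1.
v=3: a=3^1·(≡2), b=3^-1·(≡2) mod 3; (2|3)=-1, (2|3)=-1; (−1)^{1·-1·1}·(-1)^-1·(-1)^1 = -1.
v=5: a=5^2·(≡4), b=5^3·(≡4) mod 5; (4|5)=+1, (4|5)=+1; (−1)^{2·3·2}·(+1)^3·(+1)^2 = +1.
v=19: a=19^1·(≡2), b=19^1·(≡17) mod 19; (2|19)=-1, (17|19)=+1; (−1)^{1·1·9}·(-1)^1·(+1)^1 = +1.
v=11: a=11^0·(≡4), b=11^1·(≡9) mod 11; (4|11)=+1, (9|11)=+1; (−1)^{0·1·5}·(+1)^1·(+1)^0 = +1.
v=7: a=7^-1·(≡6), b=7^0·(≡6) mod 7; (6|7)=-1, (6|7)=-1; (−1)^{-1·0·3}·(-1)^0·(-1)^-1 = -1.
v=∞: 10374 > 0 and 6270 > 0  ⇒  (a,b)_∞ = +1.
v=29: a=29^2·(≡8), b=29^0·(≡9) mod 29; (8|29)=-1, (9|29)=+1; (−1)^{2·0·14}·(-1)^0·(+1)^2 = +1.
v=13: a=13^1·(≡11), b=13^0·(≡10) mod 13; (11|13)=-1, (10|13)=+1; (−1)^{1·0·6}·(-1)^0·(+1)^1 = +1.
|Ram(10374, 6270)| = 2, even; anisotropic at {3, 7}.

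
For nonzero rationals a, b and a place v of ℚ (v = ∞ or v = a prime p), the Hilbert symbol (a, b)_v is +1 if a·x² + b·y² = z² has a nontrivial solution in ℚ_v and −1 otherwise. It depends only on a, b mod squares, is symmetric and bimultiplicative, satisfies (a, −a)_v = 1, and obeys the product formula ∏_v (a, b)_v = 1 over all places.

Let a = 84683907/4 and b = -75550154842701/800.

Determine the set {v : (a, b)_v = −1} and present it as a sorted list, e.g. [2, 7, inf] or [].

Mod squares: a ≡ 3, b ≡ -42. Check v ∈ {∞, 2, 3, 5, 7, 11, 17, 23}.
v=11: a=11^2·(≡9), b=11^2·(≡10) mod 11; (9|11)=+1, (10|11)=-1; (−1)^{2·2·5}·(+1)^2·(-1)^2 = +1.
v=3: a=3^3·(≡1), b=3^5·(≡1) mod 3; (1|3)=+1, (1|3)=+1; (−1)^{3·5·1}·(+1)^5·(+1)^3 = -1.
v=23: a=23^2·(≡18), b=23^2·(≡16) mod 23; (18|23)=+1, (16|23)=+1; (−1)^{2·2·11}·(+1)^2·(+1)^2 = +1.
v=7: a=7^2·(≡5), b=7^5·(≡2) mod 7; (5|7)=-1, (2|7)=+1; (−1)^{2·5·3}·(-1)^5·(+1)^2 = -1.
v=∞: 3 > 0 and -42 < 0  ⇒  (a,b)_∞ = +1.
v=5: a=5^0·(≡3), b=5^-2·(≡2) mod 5; (3|5)=-1, (2|5)=-1; (−1)^{0·-2·2}·(-1)^-2·(-1)^0 = +1.
v=2: v_2(a)=-2, v_2(b)=-5; units ≡ 3, 3 (mod 8); ε·ε+αω+βω = 1·1+-2·1+-5·1 ≡ 0  ⇒  (a,b)_2 = +1.
v=17: a=17^0·(≡14), b=17^2·(≡1) mod 17; (14|17)=-1, (1|17)=+1; (−1)^{0·2·8}·(-1)^2·(+1)^0 = +1.
|Ram(3, -42)| = 2, even; anisotropic at {3, 7}.

[3, 7]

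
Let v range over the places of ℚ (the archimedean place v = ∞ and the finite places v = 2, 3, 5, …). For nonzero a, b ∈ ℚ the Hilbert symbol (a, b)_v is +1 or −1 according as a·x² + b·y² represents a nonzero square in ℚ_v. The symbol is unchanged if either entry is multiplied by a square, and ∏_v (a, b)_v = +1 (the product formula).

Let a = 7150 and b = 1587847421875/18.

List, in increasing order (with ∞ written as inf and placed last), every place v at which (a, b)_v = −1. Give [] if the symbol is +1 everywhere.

Mod squares: a ≡ 286, b ≡ 1430. Check v ∈ {∞, 2, 3, 5, 11, 13, 29}.
v=11: a=11^1·(≡1), b=11^1·(≡3) mod 11; (1|11)=+1, (3|11)=+1; (−1)^{1·1·5}·(+1)^1·(+1)^1 = -1.
v=∞: 286 > 0 and 1430 > 0  ⇒  (a,b)_∞ = +1.
v=5: a=5^2·(≡1), b=5^7·(≡4) mod 5; (1|5)=+1, (4|5)=+1; (−1)^{2·7·2}·(+1)^7·(+1)^2 = +1.
v=29: a=29^0·(≡16), b=29^2·(≡22) mod 29; (16|29)=+1, (22|29)=+1; (−1)^{0·2·14}·(+1)^2·(+1)^0 = +1.
v=2: v_2(a)=1, v_2(b)=-1; units ≡ 7, 3 (mod 8); ε·ε+αω+βω = 1·1+1·1+-1·0 ≡ 0  ⇒  (a,b)_2 = +1.
v=3: a=3^0·(≡1), b=3^-2·(≡2) mod 3; (1|3)=+1, (2|3)=-1; (−1)^{0·-2·1}·(+1)^-2·(-1)^0 = +1.
v=13: a=13^1·(≡4), b=13^3·(≡5) mod 13; (4|13)=+1, (5|13)=-1; (−1)^{1·3·6}·(+1)^3·(-1)^1 = -1.
(286, 1430 / ℚ) ramifies at {11, 13}: a division algebra.

[11, 13]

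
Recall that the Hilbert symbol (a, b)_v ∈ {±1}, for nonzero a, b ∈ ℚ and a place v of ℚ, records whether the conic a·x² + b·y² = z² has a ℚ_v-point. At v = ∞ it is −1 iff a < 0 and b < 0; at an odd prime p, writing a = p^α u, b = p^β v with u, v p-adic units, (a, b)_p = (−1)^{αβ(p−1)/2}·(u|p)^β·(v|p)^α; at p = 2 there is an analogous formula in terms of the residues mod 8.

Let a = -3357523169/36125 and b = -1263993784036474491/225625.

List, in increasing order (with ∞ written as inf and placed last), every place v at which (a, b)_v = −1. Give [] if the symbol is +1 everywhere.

Mod squares: a ≡ -2027245, b ≡ -72611. Check v ∈ {∞, 2, 3, 5, 7, 11, 13, 17, 19, 23, 29, 31, 41}.
v=41: a=41^1·(≡2), b=41^1·(≡33) mod 41; (2|41)=+1, (33|41)=+1; (−1)^{1·1·20}·(+1)^1·(+1)^1 = +1.
v=2: v_2(a)=0, v_2(b)=0; units ≡ 3, 5 (mod 8); ε·ε+αω+βω = 1·0+0·1+0·1 ≡ 0  ⇒  (a,b)_2 = +1.
v=5: a=5^-3·(≡4), b=5^-4·(≡4) mod 5; (4|5)=+1, (4|5)=+1; (−1)^{-3·-4·2}·(+1)^-4·(+1)^-3 = +1.
v=7: a=7^2·(≡1), b=7^3·(≡1) mod 7; (1|7)=+1, (1|7)=+1; (−1)^{2·3·3}·(+1)^3·(+1)^2 = +1.
v=19: a=19^0·(≡4), b=19^-2·(≡4) mod 19; (4|19)=+1, (4|19)=+1; (−1)^{0·-2·9}·(+1)^-2·(+1)^0 = +1.
v=∞: -2027245 < 0 and -72611 < 0  ⇒  (a,b)_∞ = -1.
v=17: a=17^-2·(≡6), b=17^2·(≡1) mod 17; (6|17)=-1, (1|17)=+1; (−1)^{-2·2·8}·(-1)^2·(+1)^-2 = +1.
v=31: a=31^1·(≡26), b=31^2·(≡13) mod 31; (26|31)=-1, (13|31)=-1; (−1)^{1·2·15}·(-1)^2·(-1)^1 = -1.
v=23: a=23^0·(≡15), b=23^1·(≡5) mod 23; (15|23)=-1, (5|23)=-1; (−1)^{0·1·11}·(-1)^1·(-1)^0 = -1.
v=3: a=3^0·(≡2), b=3^2·(≡1) mod 3; (2|3)=-1, (1|3)=+1; (−1)^{0·2·1}·(-1)^2·(+1)^0 = +1.
v=29: a=29^1·(≡15), b=29^2·(≡4) mod 29; (15|29)=-1, (4|29)=+1; (−1)^{1·2·14}·(-1)^2·(+1)^1 = +1.
v=13: a=13^2·(≡12), b=13^2·(≡2) mod 13; (12|13)=+1, (2|13)=-1; (−1)^{2·2·6}·(+1)^2·(-1)^2 = +1.
v=11: a=11^1·(≡7), b=11^1·(≡6) mod 11; (7|11)=-1, (6|11)=-1; (−1)^{1·1·5}·(-1)^1·(-1)^1 = -1.
|Ram(-2027245, -72611)| = 4, even; anisotropic at {11, 23, 31, ∞}.

[11, 23, 31, inf]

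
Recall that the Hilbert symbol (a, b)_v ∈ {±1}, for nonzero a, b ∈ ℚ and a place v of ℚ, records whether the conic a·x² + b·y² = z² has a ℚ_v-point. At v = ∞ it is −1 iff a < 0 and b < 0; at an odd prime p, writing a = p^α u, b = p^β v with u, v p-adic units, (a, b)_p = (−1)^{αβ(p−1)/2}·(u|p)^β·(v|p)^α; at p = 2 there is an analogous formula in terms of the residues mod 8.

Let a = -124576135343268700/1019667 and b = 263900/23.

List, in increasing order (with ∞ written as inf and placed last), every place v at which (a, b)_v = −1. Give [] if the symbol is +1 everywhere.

[]

Mod squares: a ≡ -741, b ≡ 60697. Check v ∈ {∞, 2, 3, 5, 7, 11, 13, 19, 23, 29, 37, 53}.
v=2: v_2(a)=2, v_2(b)=2; units ≡ 3, 1 (mod 8); ε·ε+αω+βω = 1·0+2·0+2·1 ≡ 0  ⇒  (a,b)_2 = +1.
v=19: a=19^1·(≡3), b=19^0·(≡7) mod 19; (3|19)=-1, (7|19)=+1; (−1)^{1·0·9}·(-1)^0·(+1)^1 = +1.
v=37: a=37^2·(≡7), b=37^0·(≡20) mod 37; (7|37)=+1, (20|37)=-1; (−1)^{2·0·18}·(+1)^0·(-1)^2 = +1.
v=29: a=29^2·(≡9), b=29^1·(≡1) mod 29; (9|29)=+1, (1|29)=+1; (−1)^{2·1·14}·(+1)^1·(+1)^2 = +1.
v=53: a=53^-2·(≡47), b=53^0·(≡19) mod 53; (47|53)=+1, (19|53)=-1; (−1)^{-2·0·26}·(+1)^0·(-1)^-2 = +1.
v=11: a=11^-2·(≡8), b=11^0·(≡10) mod 11; (8|11)=-1, (10|11)=-1; (−1)^{-2·0·5}·(-1)^0·(-1)^-2 = +1.
v=13: a=13^3·(≡6), b=13^1·(≡2) mod 13; (6|13)=-1, (2|13)=-1; (−1)^{3·1·6}·(-1)^1·(-1)^3 = +1.
v=23: a=23^2·(≡16), b=23^-1·(≡21) mod 23; (16|23)=+1, (21|23)=-1; (−1)^{2·-1·11}·(+1)^-1·(-1)^2 = +1.
v=5: a=5^2·(≡1), b=5^2·(≡2) mod 5; (1|5)=+1, (2|5)=-1; (−1)^{2·2·2}·(+1)^2·(-1)^2 = +1.
v=7: a=7^2·(≡4), b=7^1·(≡6) mod 7; (4|7)=+1, (6|7)=-1; (−1)^{2·1·3}·(+1)^1·(-1)^2 = +1.
v=3: a=3^-1·(≡2), b=3^0·(≡1) mod 3; (2|3)=-1, (1|3)=+1; (−1)^{-1·0·1}·(-1)^0·(+1)^-1 = +1.
v=∞: -741 < 0 and 60697 > 0  ⇒  (a,b)_∞ = +1.
Ram(a, b) = ∅: the form -741·x² + 60697·y² − z² is isotropic over every ℚ_v, so by Hasse–Minkowski it is isotropic over ℚ.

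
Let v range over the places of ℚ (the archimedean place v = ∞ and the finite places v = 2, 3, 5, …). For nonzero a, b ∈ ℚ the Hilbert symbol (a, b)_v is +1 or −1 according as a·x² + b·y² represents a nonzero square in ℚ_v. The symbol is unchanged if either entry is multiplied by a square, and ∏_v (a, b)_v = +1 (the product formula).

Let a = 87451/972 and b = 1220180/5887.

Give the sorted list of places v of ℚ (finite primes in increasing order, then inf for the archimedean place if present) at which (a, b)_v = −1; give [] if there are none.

[3, 5]

(a, b) ≡ (273, 35) mod (ℚ^×)²; places V = {2, 3, 5, 7, 13, 19, 29, 31, ∞}.
(a,b)_13: α=1, u≡11; β=2, v≡4 (mod 13); (11|13)=-1, (4|13)=+1; sign (−1)^0·-1^2·+1^1 = +1.
(a,b)_7: α=1, u≡2; β=-1, v≡3 (mod 7); (2|7)=+1, (3|7)=-1; sign (−1)^1·+1^-1·-1^1 = +1.
(a,b)_5: α=0, u≡3; β=1, v≡3 (mod 5); (3|5)=-1, (3|5)=-1; sign (−1)^0·-1^1·-1^0 = -1.
(a,b)_2: α=-2, β=2; u≡1, v≡3 (mod 8); ε(u)ε(v)=0·1, αω(v)=-2·1, βω(u)=2·0; sum ≡ 0  ⇒  +1.
(a,b)_3: α=-5, u≡1; β=0, v≡2 (mod 3); (1|3)=+1, (2|3)=-1; sign (−1)^0·+1^0·-1^-5 = -1.
(a,b)_29: α=0, u≡3; β=-2, v≡9 (mod 29); (3|29)=-1, (9|29)=+1; sign (−1)^0·-1^-2·+1^0 = +1.
(a,b)_∞: sgn(273)=+, sgn(35)=+, so +1.
(a,b)_31: α=2, u≡28; β=0, v≡14 (mod 31); (28|31)=+1, (14|31)=+1; sign (−1)^0·+1^0·+1^2 = +1.
(a,b)_19: α=0, u≡17; β=2, v≡7 (mod 19); (17|19)=+1, (7|19)=+1; sign (−1)^0·+1^2·+1^0 = +1.
(273, 35 / ℚ) ramifies at {3, 5}: a division algebra.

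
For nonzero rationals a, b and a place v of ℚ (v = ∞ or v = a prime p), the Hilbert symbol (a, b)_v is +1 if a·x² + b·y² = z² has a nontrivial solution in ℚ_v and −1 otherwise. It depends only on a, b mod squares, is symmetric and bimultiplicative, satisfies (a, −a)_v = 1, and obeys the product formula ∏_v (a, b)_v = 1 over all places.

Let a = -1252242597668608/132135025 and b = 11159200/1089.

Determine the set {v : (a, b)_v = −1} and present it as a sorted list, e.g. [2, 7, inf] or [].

[29, 53]

(a, b) ≡ (-590698303, 27898) mod (ℚ^×)²; places V = {2, 3, 5, 7, 11, 13, 17, 19, 29, 37, 47, 53, ∞}.
(a,b)_2: α=8, β=5; u≡1, v≡5 (mod 8); ε(u)ε(v)=0·0, αω(v)=8·1, βω(u)=5·0; sum ≡ 0  ⇒  +1.
(a,b)_11: α=-4, u≡3; β=-2, v≡7 (mod 11); (3|11)=+1, (7|11)=-1; sign (−1)^0·+1^-2·-1^-4 = +1.
(a,b)_53: α=1, u≡24; β=0, v≡20 (mod 53); (24|53)=+1, (20|53)=-1; sign (−1)^0·+1^0·-1^1 = -1.
(a,b)_19: α=-2, u≡2; β=0, v≡1 (mod 19); (2|19)=-1, (1|19)=+1; sign (−1)^0·-1^0·+1^-2 = +1.
(a,b)_7: α=2, u≡4; β=0, v≡6 (mod 7); (4|7)=+1, (6|7)=-1; sign (−1)^0·+1^0·-1^2 = +1.
(a,b)_13: α=3, u≡9; β=1, v≡1 (mod 13); (9|13)=+1, (1|13)=+1; sign (−1)^0·+1^1·+1^3 = +1.
(a,b)_5: α=-2, u≡2; β=2, v≡2 (mod 5); (2|5)=-1, (2|5)=-1; sign (−1)^0·-1^2·-1^-2 = +1.
(a,b)_47: α=1, u≡19; β=0, v≡34 (mod 47); (19|47)=-1, (34|47)=+1; sign (−1)^0·-1^0·+1^1 = +1.
(a,b)_3: α=0, u≡2; β=-2, v≡1 (mod 3); (2|3)=-1, (1|3)=+1; sign (−1)^0·-1^-2·+1^0 = +1.
(a,b)_∞: sgn(-590698303)=−, sgn(27898)=+, so +1.
(a,b)_37: α=1, u≡23; β=1, v≡17 (mod 37); (23|37)=-1, (17|37)=-1; sign (−1)^0·-1^1·-1^1 = +1.
(a,b)_17: α=1, u≡16; β=0, v≡9 (mod 17); (16|17)=+1, (9|17)=+1; sign (−1)^0·+1^0·+1^1 = +1.
(a,b)_29: α=1, u≡19; β=1, v≡9 (mod 29); (19|29)=-1, (9|29)=+1; sign (−1)^0·-1^1·+1^1 = -1.
(-590698303, 27898 / ℚ) ramifies at {29, 53}: a division algebra.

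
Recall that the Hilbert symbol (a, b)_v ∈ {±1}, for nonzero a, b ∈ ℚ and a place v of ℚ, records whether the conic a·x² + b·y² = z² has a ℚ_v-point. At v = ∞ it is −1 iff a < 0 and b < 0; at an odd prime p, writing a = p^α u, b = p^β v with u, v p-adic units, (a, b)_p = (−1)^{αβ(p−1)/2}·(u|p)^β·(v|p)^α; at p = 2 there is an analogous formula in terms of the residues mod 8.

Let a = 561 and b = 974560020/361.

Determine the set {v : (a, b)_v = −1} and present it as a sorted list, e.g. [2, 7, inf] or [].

Mod squares: a ≡ 561, b ≡ 17205. Check v ∈ {∞, 2, 3, 5, 7, 11, 17, 19, 31, 37}.
v=5: a=5^0·(≡1), b=5^1·(≡4) mod 5; (1|5)=+1, (4|5)=+1; (−1)^{0·1·2}·(+1)^1·(+1)^0 = +1.
v=3: a=3^1·(≡1), b=3^1·(≡2) mod 3; (1|3)=+1, (2|3)=-1; (−1)^{1·1·1}·(+1)^1·(-1)^1 = +1.
v=31: a=31^0·(≡3), b=31^1·(≡16) mod 31; (3|31)=-1, (16|31)=+1; (−1)^{0·1·15}·(-1)^1·(+1)^0 = -1.
v=19: a=19^0·(≡10), b=19^-2·(≡12) mod 19; (10|19)=-1, (12|19)=-1; (−1)^{0·-2·9}·(-1)^-2·(-1)^0 = +1.
v=∞: 561 > 0 and 17205 > 0  ⇒  (a,b)_∞ = +1.
v=7: a=7^0·(≡1), b=7^2·(≡5) mod 7; (1|7)=+1, (5|7)=-1; (−1)^{0·2·3}·(+1)^2·(-1)^0 = +1.
v=2: v_2(a)=0, v_2(b)=2; units ≡ 1, 5 (mod 8); ε·ε+αω+βω = 0·0+0·1+2·0 ≡ 0  ⇒  (a,b)_2 = +1.
v=11: a=11^1·(≡7), b=11^0·(≡3) mod 11; (7|11)=-1, (3|11)=+1; (−1)^{1·0·5}·(-1)^0·(+1)^1 = +1.
v=17: a=17^1·(≡16), b=17^2·(≡15) mod 17; (16|17)=+1, (15|17)=+1; (−1)^{1·2·8}·(+1)^2·(+1)^1 = +1.
v=37: a=37^0·(≡6), b=37^1·(≡7) mod 37; (6|37)=-1, (7|37)=+1; (−1)^{0·1·18}·(-1)^1·(+1)^0 = -1.
(561, 17205 / ℚ) ramifies at {31, 37}: a division algebra.

[31, 37]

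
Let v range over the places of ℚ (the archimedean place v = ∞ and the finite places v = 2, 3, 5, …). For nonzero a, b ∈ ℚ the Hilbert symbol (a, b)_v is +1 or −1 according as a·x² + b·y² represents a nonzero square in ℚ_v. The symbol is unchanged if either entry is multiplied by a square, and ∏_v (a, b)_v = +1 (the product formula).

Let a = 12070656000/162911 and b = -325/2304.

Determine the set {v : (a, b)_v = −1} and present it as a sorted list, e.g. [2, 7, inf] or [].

(a, b) ≡ (36890, -13) mod (ℚ^×)²; places V = {2, 3, 5, 7, 13, 17, 31, 37, ∞}.
(a,b)_13: α=2, u≡3; β=1, v≡9 (mod 13); (3|13)=+1, (9|13)=+1; sign (−1)^0·+1^1·+1^2 = +1.
(a,b)_37: α=-2, u≡9; β=0, v≡23 (mod 37); (9|37)=+1, (23|37)=-1; sign (−1)^0·+1^0·-1^-2 = +1.
(a,b)_5: α=3, u≡3; β=2, v≡3 (mod 5); (3|5)=-1, (3|5)=-1; sign (−1)^0·-1^2·-1^3 = -1.
(a,b)_31: α=1, u≡11; β=0, v≡14 (mod 31); (11|31)=-1, (14|31)=+1; sign (−1)^0·-1^0·+1^1 = +1.
(a,b)_2: α=11, β=-8; u≡5, v≡3 (mod 8); ε(u)ε(v)=0·1, αω(v)=11·1, βω(u)=-8·1; sum ≡ 1  ⇒  -1.
(a,b)_7: α=-1, u≡5; β=0, v≡4 (mod 7); (5|7)=-1, (4|7)=+1; sign (−1)^0·-1^0·+1^-1 = +1.
(a,b)_∞: sgn(36890)=+, sgn(-13)=−, so +1.
(a,b)_3: α=2, u≡2; β=-2, v≡2 (mod 3); (2|3)=-1, (2|3)=-1; sign (−1)^0·-1^-2·-1^2 = +1.
(a,b)_17: α=-1, u≡6; β=0, v≡13 (mod 17); (6|17)=-1, (13|17)=+1; sign (−1)^0·-1^0·+1^-1 = +1.
|Ram(36890, -13)| = 2, even; anisotropic at {2, 5}.

[2, 5]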